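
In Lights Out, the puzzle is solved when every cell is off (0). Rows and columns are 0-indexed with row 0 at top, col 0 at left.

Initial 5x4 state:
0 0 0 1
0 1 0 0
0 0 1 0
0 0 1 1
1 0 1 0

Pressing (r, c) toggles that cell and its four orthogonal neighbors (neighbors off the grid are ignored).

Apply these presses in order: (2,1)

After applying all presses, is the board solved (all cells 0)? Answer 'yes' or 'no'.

After press 1 at (2,1):
0 0 0 1
0 0 0 0
1 1 0 0
0 1 1 1
1 0 1 0

Lights still on: 8

Answer: no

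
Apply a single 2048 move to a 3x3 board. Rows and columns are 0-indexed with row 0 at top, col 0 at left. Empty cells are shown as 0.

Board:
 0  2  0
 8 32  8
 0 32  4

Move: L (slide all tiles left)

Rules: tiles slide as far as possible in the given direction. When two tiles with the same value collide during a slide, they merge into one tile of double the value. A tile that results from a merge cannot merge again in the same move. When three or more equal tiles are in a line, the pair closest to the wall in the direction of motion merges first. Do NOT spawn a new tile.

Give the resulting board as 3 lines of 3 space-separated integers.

Slide left:
row 0: [0, 2, 0] -> [2, 0, 0]
row 1: [8, 32, 8] -> [8, 32, 8]
row 2: [0, 32, 4] -> [32, 4, 0]

Answer:  2  0  0
 8 32  8
32  4  0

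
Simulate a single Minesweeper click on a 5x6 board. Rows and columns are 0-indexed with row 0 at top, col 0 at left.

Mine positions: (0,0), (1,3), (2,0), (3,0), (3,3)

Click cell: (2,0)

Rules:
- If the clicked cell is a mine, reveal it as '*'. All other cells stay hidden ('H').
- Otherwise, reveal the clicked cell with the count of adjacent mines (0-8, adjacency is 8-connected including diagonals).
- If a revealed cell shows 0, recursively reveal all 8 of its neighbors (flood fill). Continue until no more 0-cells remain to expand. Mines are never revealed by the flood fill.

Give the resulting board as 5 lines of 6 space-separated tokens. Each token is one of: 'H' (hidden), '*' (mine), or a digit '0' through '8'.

H H H H H H
H H H H H H
* H H H H H
H H H H H H
H H H H H H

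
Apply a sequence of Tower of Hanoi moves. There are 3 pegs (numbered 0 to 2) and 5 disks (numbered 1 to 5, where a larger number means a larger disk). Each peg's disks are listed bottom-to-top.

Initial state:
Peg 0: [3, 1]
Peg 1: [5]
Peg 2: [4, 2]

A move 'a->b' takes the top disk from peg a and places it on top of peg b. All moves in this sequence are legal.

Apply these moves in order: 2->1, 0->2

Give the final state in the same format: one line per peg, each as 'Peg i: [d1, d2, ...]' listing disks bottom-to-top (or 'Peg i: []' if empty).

After move 1 (2->1):
Peg 0: [3, 1]
Peg 1: [5, 2]
Peg 2: [4]

After move 2 (0->2):
Peg 0: [3]
Peg 1: [5, 2]
Peg 2: [4, 1]

Answer: Peg 0: [3]
Peg 1: [5, 2]
Peg 2: [4, 1]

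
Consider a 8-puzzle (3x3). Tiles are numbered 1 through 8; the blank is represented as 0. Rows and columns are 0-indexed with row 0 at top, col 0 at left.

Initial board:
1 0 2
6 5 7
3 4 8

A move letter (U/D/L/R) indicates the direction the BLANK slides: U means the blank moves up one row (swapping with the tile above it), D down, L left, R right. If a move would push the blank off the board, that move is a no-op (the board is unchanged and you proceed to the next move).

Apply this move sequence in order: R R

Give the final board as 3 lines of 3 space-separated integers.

Answer: 1 2 0
6 5 7
3 4 8

Derivation:
After move 1 (R):
1 2 0
6 5 7
3 4 8

After move 2 (R):
1 2 0
6 5 7
3 4 8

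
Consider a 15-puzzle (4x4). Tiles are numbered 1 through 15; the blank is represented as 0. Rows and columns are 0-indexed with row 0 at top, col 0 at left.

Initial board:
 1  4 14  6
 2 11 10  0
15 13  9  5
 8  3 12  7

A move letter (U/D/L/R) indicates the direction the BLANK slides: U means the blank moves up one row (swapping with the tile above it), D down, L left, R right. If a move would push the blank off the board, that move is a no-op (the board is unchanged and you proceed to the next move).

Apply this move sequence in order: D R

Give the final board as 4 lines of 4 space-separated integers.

After move 1 (D):
 1  4 14  6
 2 11 10  5
15 13  9  0
 8  3 12  7

After move 2 (R):
 1  4 14  6
 2 11 10  5
15 13  9  0
 8  3 12  7

Answer:  1  4 14  6
 2 11 10  5
15 13  9  0
 8  3 12  7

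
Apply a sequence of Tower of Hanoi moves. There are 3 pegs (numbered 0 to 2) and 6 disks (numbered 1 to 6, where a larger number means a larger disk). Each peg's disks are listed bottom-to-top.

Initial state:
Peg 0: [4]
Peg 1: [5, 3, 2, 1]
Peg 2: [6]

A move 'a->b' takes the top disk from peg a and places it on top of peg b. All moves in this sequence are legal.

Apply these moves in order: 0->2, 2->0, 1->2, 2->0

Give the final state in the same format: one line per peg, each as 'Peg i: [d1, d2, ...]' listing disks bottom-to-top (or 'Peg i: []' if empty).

Answer: Peg 0: [4, 1]
Peg 1: [5, 3, 2]
Peg 2: [6]

Derivation:
After move 1 (0->2):
Peg 0: []
Peg 1: [5, 3, 2, 1]
Peg 2: [6, 4]

After move 2 (2->0):
Peg 0: [4]
Peg 1: [5, 3, 2, 1]
Peg 2: [6]

After move 3 (1->2):
Peg 0: [4]
Peg 1: [5, 3, 2]
Peg 2: [6, 1]

After move 4 (2->0):
Peg 0: [4, 1]
Peg 1: [5, 3, 2]
Peg 2: [6]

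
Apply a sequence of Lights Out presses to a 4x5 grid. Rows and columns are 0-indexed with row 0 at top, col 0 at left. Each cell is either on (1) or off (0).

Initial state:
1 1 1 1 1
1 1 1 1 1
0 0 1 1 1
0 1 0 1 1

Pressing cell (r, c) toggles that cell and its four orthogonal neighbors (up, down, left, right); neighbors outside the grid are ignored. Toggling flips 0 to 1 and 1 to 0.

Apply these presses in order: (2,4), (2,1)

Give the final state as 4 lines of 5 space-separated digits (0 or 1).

After press 1 at (2,4):
1 1 1 1 1
1 1 1 1 0
0 0 1 0 0
0 1 0 1 0

After press 2 at (2,1):
1 1 1 1 1
1 0 1 1 0
1 1 0 0 0
0 0 0 1 0

Answer: 1 1 1 1 1
1 0 1 1 0
1 1 0 0 0
0 0 0 1 0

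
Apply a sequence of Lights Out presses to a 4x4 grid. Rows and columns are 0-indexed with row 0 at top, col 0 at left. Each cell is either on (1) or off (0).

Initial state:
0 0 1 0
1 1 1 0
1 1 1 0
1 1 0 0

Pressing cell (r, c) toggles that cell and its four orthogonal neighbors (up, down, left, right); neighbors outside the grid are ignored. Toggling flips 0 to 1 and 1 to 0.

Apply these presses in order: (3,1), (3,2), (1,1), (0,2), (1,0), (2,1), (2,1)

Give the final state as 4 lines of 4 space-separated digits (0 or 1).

After press 1 at (3,1):
0 0 1 0
1 1 1 0
1 0 1 0
0 0 1 0

After press 2 at (3,2):
0 0 1 0
1 1 1 0
1 0 0 0
0 1 0 1

After press 3 at (1,1):
0 1 1 0
0 0 0 0
1 1 0 0
0 1 0 1

After press 4 at (0,2):
0 0 0 1
0 0 1 0
1 1 0 0
0 1 0 1

After press 5 at (1,0):
1 0 0 1
1 1 1 0
0 1 0 0
0 1 0 1

After press 6 at (2,1):
1 0 0 1
1 0 1 0
1 0 1 0
0 0 0 1

After press 7 at (2,1):
1 0 0 1
1 1 1 0
0 1 0 0
0 1 0 1

Answer: 1 0 0 1
1 1 1 0
0 1 0 0
0 1 0 1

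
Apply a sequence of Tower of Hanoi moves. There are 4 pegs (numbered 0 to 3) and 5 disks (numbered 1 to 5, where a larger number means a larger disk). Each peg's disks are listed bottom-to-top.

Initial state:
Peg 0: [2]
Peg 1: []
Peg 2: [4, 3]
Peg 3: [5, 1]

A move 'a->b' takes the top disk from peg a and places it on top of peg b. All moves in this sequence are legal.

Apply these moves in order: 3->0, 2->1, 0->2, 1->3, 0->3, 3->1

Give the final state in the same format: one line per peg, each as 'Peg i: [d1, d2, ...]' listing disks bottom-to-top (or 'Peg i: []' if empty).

Answer: Peg 0: []
Peg 1: [2]
Peg 2: [4, 1]
Peg 3: [5, 3]

Derivation:
After move 1 (3->0):
Peg 0: [2, 1]
Peg 1: []
Peg 2: [4, 3]
Peg 3: [5]

After move 2 (2->1):
Peg 0: [2, 1]
Peg 1: [3]
Peg 2: [4]
Peg 3: [5]

After move 3 (0->2):
Peg 0: [2]
Peg 1: [3]
Peg 2: [4, 1]
Peg 3: [5]

After move 4 (1->3):
Peg 0: [2]
Peg 1: []
Peg 2: [4, 1]
Peg 3: [5, 3]

After move 5 (0->3):
Peg 0: []
Peg 1: []
Peg 2: [4, 1]
Peg 3: [5, 3, 2]

After move 6 (3->1):
Peg 0: []
Peg 1: [2]
Peg 2: [4, 1]
Peg 3: [5, 3]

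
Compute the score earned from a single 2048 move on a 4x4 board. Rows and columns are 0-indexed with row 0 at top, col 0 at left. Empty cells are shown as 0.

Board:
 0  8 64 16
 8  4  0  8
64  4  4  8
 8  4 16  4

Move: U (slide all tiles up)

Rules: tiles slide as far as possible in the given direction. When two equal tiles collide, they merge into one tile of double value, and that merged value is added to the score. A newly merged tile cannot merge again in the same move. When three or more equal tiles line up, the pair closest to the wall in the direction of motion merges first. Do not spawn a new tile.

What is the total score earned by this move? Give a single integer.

Answer: 24

Derivation:
Slide up:
col 0: [0, 8, 64, 8] -> [8, 64, 8, 0]  score +0 (running 0)
col 1: [8, 4, 4, 4] -> [8, 8, 4, 0]  score +8 (running 8)
col 2: [64, 0, 4, 16] -> [64, 4, 16, 0]  score +0 (running 8)
col 3: [16, 8, 8, 4] -> [16, 16, 4, 0]  score +16 (running 24)
Board after move:
 8  8 64 16
64  8  4 16
 8  4 16  4
 0  0  0  0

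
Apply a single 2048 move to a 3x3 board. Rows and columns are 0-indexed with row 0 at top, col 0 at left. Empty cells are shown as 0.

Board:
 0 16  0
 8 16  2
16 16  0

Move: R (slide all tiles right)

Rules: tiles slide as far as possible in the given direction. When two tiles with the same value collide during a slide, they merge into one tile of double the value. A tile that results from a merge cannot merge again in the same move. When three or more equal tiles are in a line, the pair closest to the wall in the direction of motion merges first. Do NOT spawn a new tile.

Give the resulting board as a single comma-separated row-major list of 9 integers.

Answer: 0, 0, 16, 8, 16, 2, 0, 0, 32

Derivation:
Slide right:
row 0: [0, 16, 0] -> [0, 0, 16]
row 1: [8, 16, 2] -> [8, 16, 2]
row 2: [16, 16, 0] -> [0, 0, 32]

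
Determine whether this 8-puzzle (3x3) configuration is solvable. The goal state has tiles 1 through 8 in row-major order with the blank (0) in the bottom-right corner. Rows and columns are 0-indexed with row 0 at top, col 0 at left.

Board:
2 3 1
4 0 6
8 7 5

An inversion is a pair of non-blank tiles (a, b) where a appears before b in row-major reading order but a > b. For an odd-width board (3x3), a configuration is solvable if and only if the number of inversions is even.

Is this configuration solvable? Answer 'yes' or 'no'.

Answer: yes

Derivation:
Inversions (pairs i<j in row-major order where tile[i] > tile[j] > 0): 6
6 is even, so the puzzle is solvable.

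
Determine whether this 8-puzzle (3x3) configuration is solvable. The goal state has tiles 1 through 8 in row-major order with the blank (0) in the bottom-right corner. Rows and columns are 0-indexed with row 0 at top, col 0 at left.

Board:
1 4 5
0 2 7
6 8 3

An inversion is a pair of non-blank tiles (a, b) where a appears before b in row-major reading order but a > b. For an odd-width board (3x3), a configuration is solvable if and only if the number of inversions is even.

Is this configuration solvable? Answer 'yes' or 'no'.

Answer: yes

Derivation:
Inversions (pairs i<j in row-major order where tile[i] > tile[j] > 0): 8
8 is even, so the puzzle is solvable.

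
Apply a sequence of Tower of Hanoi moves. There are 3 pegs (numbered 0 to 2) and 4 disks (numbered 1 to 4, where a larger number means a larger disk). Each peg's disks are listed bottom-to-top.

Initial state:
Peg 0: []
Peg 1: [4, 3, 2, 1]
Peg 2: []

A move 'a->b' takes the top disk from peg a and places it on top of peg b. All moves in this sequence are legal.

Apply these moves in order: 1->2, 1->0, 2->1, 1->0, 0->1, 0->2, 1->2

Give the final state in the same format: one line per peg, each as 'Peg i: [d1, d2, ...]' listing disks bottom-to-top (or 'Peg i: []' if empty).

Answer: Peg 0: []
Peg 1: [4, 3]
Peg 2: [2, 1]

Derivation:
After move 1 (1->2):
Peg 0: []
Peg 1: [4, 3, 2]
Peg 2: [1]

After move 2 (1->0):
Peg 0: [2]
Peg 1: [4, 3]
Peg 2: [1]

After move 3 (2->1):
Peg 0: [2]
Peg 1: [4, 3, 1]
Peg 2: []

After move 4 (1->0):
Peg 0: [2, 1]
Peg 1: [4, 3]
Peg 2: []

After move 5 (0->1):
Peg 0: [2]
Peg 1: [4, 3, 1]
Peg 2: []

After move 6 (0->2):
Peg 0: []
Peg 1: [4, 3, 1]
Peg 2: [2]

After move 7 (1->2):
Peg 0: []
Peg 1: [4, 3]
Peg 2: [2, 1]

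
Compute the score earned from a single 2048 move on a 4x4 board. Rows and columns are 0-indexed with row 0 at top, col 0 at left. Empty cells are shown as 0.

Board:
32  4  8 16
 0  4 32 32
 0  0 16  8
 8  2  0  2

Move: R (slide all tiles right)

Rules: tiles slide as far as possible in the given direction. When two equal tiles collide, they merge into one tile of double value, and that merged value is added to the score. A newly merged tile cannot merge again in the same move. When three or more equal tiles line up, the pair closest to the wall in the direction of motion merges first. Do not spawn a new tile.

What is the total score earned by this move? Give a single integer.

Slide right:
row 0: [32, 4, 8, 16] -> [32, 4, 8, 16]  score +0 (running 0)
row 1: [0, 4, 32, 32] -> [0, 0, 4, 64]  score +64 (running 64)
row 2: [0, 0, 16, 8] -> [0, 0, 16, 8]  score +0 (running 64)
row 3: [8, 2, 0, 2] -> [0, 0, 8, 4]  score +4 (running 68)
Board after move:
32  4  8 16
 0  0  4 64
 0  0 16  8
 0  0  8  4

Answer: 68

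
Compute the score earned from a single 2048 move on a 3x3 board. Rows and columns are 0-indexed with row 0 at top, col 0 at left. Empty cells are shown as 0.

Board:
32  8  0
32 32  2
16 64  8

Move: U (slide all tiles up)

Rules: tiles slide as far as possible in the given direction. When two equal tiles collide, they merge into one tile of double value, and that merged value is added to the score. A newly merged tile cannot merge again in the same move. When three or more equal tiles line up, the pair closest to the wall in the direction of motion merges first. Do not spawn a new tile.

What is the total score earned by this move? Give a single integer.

Answer: 64

Derivation:
Slide up:
col 0: [32, 32, 16] -> [64, 16, 0]  score +64 (running 64)
col 1: [8, 32, 64] -> [8, 32, 64]  score +0 (running 64)
col 2: [0, 2, 8] -> [2, 8, 0]  score +0 (running 64)
Board after move:
64  8  2
16 32  8
 0 64  0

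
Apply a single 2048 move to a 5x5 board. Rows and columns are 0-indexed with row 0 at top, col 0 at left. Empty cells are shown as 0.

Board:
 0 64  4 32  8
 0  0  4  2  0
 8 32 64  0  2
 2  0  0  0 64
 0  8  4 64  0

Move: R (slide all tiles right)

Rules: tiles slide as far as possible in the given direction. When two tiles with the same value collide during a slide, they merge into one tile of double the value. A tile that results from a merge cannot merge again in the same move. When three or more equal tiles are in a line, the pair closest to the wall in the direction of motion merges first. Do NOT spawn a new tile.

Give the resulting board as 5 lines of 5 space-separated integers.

Answer:  0 64  4 32  8
 0  0  0  4  2
 0  8 32 64  2
 0  0  0  2 64
 0  0  8  4 64

Derivation:
Slide right:
row 0: [0, 64, 4, 32, 8] -> [0, 64, 4, 32, 8]
row 1: [0, 0, 4, 2, 0] -> [0, 0, 0, 4, 2]
row 2: [8, 32, 64, 0, 2] -> [0, 8, 32, 64, 2]
row 3: [2, 0, 0, 0, 64] -> [0, 0, 0, 2, 64]
row 4: [0, 8, 4, 64, 0] -> [0, 0, 8, 4, 64]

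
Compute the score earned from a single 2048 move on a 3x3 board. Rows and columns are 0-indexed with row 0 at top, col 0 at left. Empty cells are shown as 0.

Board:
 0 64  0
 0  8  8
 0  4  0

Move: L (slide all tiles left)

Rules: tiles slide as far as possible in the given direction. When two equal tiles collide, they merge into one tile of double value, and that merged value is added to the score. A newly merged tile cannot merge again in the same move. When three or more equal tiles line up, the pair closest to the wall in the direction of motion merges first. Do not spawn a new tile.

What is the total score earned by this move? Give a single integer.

Answer: 16

Derivation:
Slide left:
row 0: [0, 64, 0] -> [64, 0, 0]  score +0 (running 0)
row 1: [0, 8, 8] -> [16, 0, 0]  score +16 (running 16)
row 2: [0, 4, 0] -> [4, 0, 0]  score +0 (running 16)
Board after move:
64  0  0
16  0  0
 4  0  0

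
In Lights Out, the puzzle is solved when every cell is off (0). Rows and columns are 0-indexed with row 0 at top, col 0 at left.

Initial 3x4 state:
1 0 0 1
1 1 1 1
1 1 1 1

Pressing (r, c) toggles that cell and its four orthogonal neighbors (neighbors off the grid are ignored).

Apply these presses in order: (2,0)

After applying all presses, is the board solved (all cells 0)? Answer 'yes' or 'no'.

Answer: no

Derivation:
After press 1 at (2,0):
1 0 0 1
0 1 1 1
0 0 1 1

Lights still on: 7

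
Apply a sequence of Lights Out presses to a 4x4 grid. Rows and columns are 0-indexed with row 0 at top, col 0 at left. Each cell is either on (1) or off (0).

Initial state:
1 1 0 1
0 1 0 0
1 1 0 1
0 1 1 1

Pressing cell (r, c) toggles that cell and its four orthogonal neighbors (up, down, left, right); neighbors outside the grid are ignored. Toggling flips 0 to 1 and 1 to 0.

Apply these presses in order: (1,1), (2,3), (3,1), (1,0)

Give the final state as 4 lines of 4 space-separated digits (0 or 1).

After press 1 at (1,1):
1 0 0 1
1 0 1 0
1 0 0 1
0 1 1 1

After press 2 at (2,3):
1 0 0 1
1 0 1 1
1 0 1 0
0 1 1 0

After press 3 at (3,1):
1 0 0 1
1 0 1 1
1 1 1 0
1 0 0 0

After press 4 at (1,0):
0 0 0 1
0 1 1 1
0 1 1 0
1 0 0 0

Answer: 0 0 0 1
0 1 1 1
0 1 1 0
1 0 0 0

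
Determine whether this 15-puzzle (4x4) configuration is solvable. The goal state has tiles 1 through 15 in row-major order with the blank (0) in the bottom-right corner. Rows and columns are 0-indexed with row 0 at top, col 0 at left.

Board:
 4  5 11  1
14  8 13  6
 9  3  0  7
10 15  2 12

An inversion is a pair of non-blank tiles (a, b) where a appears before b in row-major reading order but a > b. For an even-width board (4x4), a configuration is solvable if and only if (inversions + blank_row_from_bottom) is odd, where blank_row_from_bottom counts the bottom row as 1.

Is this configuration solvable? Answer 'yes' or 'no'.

Inversions: 44
Blank is in row 2 (0-indexed from top), which is row 2 counting from the bottom (bottom = 1).
44 + 2 = 46, which is even, so the puzzle is not solvable.

Answer: no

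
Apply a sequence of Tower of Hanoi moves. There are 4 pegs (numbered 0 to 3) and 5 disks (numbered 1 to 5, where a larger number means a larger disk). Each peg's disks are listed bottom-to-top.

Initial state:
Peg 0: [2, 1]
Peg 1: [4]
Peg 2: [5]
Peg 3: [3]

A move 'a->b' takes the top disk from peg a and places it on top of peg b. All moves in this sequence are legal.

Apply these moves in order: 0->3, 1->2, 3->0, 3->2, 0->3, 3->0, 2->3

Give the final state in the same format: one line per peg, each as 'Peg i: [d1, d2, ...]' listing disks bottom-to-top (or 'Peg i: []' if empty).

After move 1 (0->3):
Peg 0: [2]
Peg 1: [4]
Peg 2: [5]
Peg 3: [3, 1]

After move 2 (1->2):
Peg 0: [2]
Peg 1: []
Peg 2: [5, 4]
Peg 3: [3, 1]

After move 3 (3->0):
Peg 0: [2, 1]
Peg 1: []
Peg 2: [5, 4]
Peg 3: [3]

After move 4 (3->2):
Peg 0: [2, 1]
Peg 1: []
Peg 2: [5, 4, 3]
Peg 3: []

After move 5 (0->3):
Peg 0: [2]
Peg 1: []
Peg 2: [5, 4, 3]
Peg 3: [1]

After move 6 (3->0):
Peg 0: [2, 1]
Peg 1: []
Peg 2: [5, 4, 3]
Peg 3: []

After move 7 (2->3):
Peg 0: [2, 1]
Peg 1: []
Peg 2: [5, 4]
Peg 3: [3]

Answer: Peg 0: [2, 1]
Peg 1: []
Peg 2: [5, 4]
Peg 3: [3]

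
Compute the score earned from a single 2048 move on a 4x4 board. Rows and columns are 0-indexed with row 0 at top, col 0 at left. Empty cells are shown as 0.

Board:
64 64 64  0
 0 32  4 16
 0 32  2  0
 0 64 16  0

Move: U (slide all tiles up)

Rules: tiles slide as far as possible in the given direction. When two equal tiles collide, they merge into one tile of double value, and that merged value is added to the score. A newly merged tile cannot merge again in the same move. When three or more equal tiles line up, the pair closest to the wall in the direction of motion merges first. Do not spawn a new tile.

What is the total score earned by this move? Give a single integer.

Slide up:
col 0: [64, 0, 0, 0] -> [64, 0, 0, 0]  score +0 (running 0)
col 1: [64, 32, 32, 64] -> [64, 64, 64, 0]  score +64 (running 64)
col 2: [64, 4, 2, 16] -> [64, 4, 2, 16]  score +0 (running 64)
col 3: [0, 16, 0, 0] -> [16, 0, 0, 0]  score +0 (running 64)
Board after move:
64 64 64 16
 0 64  4  0
 0 64  2  0
 0  0 16  0

Answer: 64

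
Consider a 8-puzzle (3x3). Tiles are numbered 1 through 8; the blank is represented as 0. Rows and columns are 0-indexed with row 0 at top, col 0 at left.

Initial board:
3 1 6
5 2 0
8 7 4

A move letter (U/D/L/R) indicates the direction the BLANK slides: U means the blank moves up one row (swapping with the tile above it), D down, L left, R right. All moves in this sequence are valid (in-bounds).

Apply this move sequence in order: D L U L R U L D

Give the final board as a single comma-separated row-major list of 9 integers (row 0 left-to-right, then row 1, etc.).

Answer: 5, 3, 6, 0, 1, 4, 8, 2, 7

Derivation:
After move 1 (D):
3 1 6
5 2 4
8 7 0

After move 2 (L):
3 1 6
5 2 4
8 0 7

After move 3 (U):
3 1 6
5 0 4
8 2 7

After move 4 (L):
3 1 6
0 5 4
8 2 7

After move 5 (R):
3 1 6
5 0 4
8 2 7

After move 6 (U):
3 0 6
5 1 4
8 2 7

After move 7 (L):
0 3 6
5 1 4
8 2 7

After move 8 (D):
5 3 6
0 1 4
8 2 7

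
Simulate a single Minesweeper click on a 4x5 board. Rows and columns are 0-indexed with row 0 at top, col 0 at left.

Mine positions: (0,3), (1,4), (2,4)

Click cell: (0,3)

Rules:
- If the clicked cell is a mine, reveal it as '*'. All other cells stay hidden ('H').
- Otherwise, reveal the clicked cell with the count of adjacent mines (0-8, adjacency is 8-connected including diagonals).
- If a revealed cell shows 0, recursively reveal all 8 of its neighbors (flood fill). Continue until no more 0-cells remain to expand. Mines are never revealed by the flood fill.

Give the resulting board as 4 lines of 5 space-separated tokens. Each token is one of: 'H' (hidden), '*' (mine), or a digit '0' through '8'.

H H H * H
H H H H H
H H H H H
H H H H H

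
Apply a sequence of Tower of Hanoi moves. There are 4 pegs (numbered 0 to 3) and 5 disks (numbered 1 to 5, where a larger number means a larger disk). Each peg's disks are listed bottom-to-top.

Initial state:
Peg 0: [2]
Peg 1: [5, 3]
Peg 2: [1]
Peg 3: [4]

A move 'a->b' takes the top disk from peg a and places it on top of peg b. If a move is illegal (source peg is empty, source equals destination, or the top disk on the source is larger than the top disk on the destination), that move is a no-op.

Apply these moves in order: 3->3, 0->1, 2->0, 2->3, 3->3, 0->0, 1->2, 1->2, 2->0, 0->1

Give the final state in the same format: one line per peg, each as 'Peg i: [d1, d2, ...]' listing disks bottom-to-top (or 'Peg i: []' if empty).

Answer: Peg 0: []
Peg 1: [5, 3, 1]
Peg 2: [2]
Peg 3: [4]

Derivation:
After move 1 (3->3):
Peg 0: [2]
Peg 1: [5, 3]
Peg 2: [1]
Peg 3: [4]

After move 2 (0->1):
Peg 0: []
Peg 1: [5, 3, 2]
Peg 2: [1]
Peg 3: [4]

After move 3 (2->0):
Peg 0: [1]
Peg 1: [5, 3, 2]
Peg 2: []
Peg 3: [4]

After move 4 (2->3):
Peg 0: [1]
Peg 1: [5, 3, 2]
Peg 2: []
Peg 3: [4]

After move 5 (3->3):
Peg 0: [1]
Peg 1: [5, 3, 2]
Peg 2: []
Peg 3: [4]

After move 6 (0->0):
Peg 0: [1]
Peg 1: [5, 3, 2]
Peg 2: []
Peg 3: [4]

After move 7 (1->2):
Peg 0: [1]
Peg 1: [5, 3]
Peg 2: [2]
Peg 3: [4]

After move 8 (1->2):
Peg 0: [1]
Peg 1: [5, 3]
Peg 2: [2]
Peg 3: [4]

After move 9 (2->0):
Peg 0: [1]
Peg 1: [5, 3]
Peg 2: [2]
Peg 3: [4]

After move 10 (0->1):
Peg 0: []
Peg 1: [5, 3, 1]
Peg 2: [2]
Peg 3: [4]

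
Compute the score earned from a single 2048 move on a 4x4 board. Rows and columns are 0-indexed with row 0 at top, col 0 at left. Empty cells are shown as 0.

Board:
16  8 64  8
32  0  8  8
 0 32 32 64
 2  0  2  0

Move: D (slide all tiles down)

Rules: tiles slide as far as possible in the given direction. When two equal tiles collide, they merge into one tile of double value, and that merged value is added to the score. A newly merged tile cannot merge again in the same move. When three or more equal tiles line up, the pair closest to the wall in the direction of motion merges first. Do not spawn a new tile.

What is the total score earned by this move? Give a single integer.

Slide down:
col 0: [16, 32, 0, 2] -> [0, 16, 32, 2]  score +0 (running 0)
col 1: [8, 0, 32, 0] -> [0, 0, 8, 32]  score +0 (running 0)
col 2: [64, 8, 32, 2] -> [64, 8, 32, 2]  score +0 (running 0)
col 3: [8, 8, 64, 0] -> [0, 0, 16, 64]  score +16 (running 16)
Board after move:
 0  0 64  0
16  0  8  0
32  8 32 16
 2 32  2 64

Answer: 16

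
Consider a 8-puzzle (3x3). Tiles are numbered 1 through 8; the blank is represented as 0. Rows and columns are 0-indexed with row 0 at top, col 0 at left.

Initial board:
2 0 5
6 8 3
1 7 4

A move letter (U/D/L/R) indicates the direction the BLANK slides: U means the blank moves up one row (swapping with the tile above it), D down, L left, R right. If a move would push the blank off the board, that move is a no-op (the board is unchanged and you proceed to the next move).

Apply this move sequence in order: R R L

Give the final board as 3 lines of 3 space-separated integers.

After move 1 (R):
2 5 0
6 8 3
1 7 4

After move 2 (R):
2 5 0
6 8 3
1 7 4

After move 3 (L):
2 0 5
6 8 3
1 7 4

Answer: 2 0 5
6 8 3
1 7 4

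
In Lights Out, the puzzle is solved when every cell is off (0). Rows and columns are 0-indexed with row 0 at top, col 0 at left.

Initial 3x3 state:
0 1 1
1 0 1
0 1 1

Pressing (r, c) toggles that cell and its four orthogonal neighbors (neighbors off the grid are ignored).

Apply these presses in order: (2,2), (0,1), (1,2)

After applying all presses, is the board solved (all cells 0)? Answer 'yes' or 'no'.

Answer: no

Derivation:
After press 1 at (2,2):
0 1 1
1 0 0
0 0 0

After press 2 at (0,1):
1 0 0
1 1 0
0 0 0

After press 3 at (1,2):
1 0 1
1 0 1
0 0 1

Lights still on: 5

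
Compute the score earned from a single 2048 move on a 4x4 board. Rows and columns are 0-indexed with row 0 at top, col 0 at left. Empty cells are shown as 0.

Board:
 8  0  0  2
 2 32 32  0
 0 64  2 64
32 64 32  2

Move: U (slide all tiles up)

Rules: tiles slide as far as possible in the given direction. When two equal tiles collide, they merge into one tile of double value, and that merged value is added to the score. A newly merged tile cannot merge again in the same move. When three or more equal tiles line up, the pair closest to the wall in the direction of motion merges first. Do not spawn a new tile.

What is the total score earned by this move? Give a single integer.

Answer: 128

Derivation:
Slide up:
col 0: [8, 2, 0, 32] -> [8, 2, 32, 0]  score +0 (running 0)
col 1: [0, 32, 64, 64] -> [32, 128, 0, 0]  score +128 (running 128)
col 2: [0, 32, 2, 32] -> [32, 2, 32, 0]  score +0 (running 128)
col 3: [2, 0, 64, 2] -> [2, 64, 2, 0]  score +0 (running 128)
Board after move:
  8  32  32   2
  2 128   2  64
 32   0  32   2
  0   0   0   0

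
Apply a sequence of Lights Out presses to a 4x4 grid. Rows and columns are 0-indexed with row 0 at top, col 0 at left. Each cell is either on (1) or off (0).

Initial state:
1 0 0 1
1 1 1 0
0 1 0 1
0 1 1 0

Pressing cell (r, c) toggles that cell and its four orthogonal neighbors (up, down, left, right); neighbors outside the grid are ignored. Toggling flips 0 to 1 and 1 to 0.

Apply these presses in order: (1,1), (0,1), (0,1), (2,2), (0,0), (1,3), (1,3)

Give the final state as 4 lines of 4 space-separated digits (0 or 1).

Answer: 0 0 0 1
1 0 1 0
0 1 1 0
0 1 0 0

Derivation:
After press 1 at (1,1):
1 1 0 1
0 0 0 0
0 0 0 1
0 1 1 0

After press 2 at (0,1):
0 0 1 1
0 1 0 0
0 0 0 1
0 1 1 0

After press 3 at (0,1):
1 1 0 1
0 0 0 0
0 0 0 1
0 1 1 0

After press 4 at (2,2):
1 1 0 1
0 0 1 0
0 1 1 0
0 1 0 0

After press 5 at (0,0):
0 0 0 1
1 0 1 0
0 1 1 0
0 1 0 0

After press 6 at (1,3):
0 0 0 0
1 0 0 1
0 1 1 1
0 1 0 0

After press 7 at (1,3):
0 0 0 1
1 0 1 0
0 1 1 0
0 1 0 0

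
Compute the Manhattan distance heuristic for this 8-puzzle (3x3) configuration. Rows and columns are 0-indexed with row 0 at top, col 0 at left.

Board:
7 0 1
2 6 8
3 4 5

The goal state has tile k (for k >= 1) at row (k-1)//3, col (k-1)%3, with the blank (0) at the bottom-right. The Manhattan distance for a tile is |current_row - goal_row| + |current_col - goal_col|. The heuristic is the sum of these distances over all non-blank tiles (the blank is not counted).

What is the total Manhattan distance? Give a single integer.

Tile 7: at (0,0), goal (2,0), distance |0-2|+|0-0| = 2
Tile 1: at (0,2), goal (0,0), distance |0-0|+|2-0| = 2
Tile 2: at (1,0), goal (0,1), distance |1-0|+|0-1| = 2
Tile 6: at (1,1), goal (1,2), distance |1-1|+|1-2| = 1
Tile 8: at (1,2), goal (2,1), distance |1-2|+|2-1| = 2
Tile 3: at (2,0), goal (0,2), distance |2-0|+|0-2| = 4
Tile 4: at (2,1), goal (1,0), distance |2-1|+|1-0| = 2
Tile 5: at (2,2), goal (1,1), distance |2-1|+|2-1| = 2
Sum: 2 + 2 + 2 + 1 + 2 + 4 + 2 + 2 = 17

Answer: 17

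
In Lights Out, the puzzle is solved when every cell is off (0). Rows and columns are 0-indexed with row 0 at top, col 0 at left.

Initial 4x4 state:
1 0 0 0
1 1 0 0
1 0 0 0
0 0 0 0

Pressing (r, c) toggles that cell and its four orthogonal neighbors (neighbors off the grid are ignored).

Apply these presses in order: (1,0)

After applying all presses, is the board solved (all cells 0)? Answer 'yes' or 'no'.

After press 1 at (1,0):
0 0 0 0
0 0 0 0
0 0 0 0
0 0 0 0

Lights still on: 0

Answer: yes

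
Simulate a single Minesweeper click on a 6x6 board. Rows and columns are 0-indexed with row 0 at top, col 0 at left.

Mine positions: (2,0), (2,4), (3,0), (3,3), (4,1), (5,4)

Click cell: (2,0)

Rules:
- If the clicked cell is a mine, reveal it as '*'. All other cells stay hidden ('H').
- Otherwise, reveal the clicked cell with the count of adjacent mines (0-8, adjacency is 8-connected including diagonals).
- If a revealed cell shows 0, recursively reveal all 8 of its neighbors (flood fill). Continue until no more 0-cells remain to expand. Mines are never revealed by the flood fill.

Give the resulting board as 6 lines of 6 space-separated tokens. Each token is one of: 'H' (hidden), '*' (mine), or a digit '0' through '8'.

H H H H H H
H H H H H H
* H H H H H
H H H H H H
H H H H H H
H H H H H H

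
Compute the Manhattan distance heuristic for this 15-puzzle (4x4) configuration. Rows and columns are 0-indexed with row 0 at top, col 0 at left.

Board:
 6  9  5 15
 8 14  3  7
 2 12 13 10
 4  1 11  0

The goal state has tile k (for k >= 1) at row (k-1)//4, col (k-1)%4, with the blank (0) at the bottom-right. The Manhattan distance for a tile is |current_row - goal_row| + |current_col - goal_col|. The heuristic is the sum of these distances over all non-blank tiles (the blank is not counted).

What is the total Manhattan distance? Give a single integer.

Tile 6: at (0,0), goal (1,1), distance |0-1|+|0-1| = 2
Tile 9: at (0,1), goal (2,0), distance |0-2|+|1-0| = 3
Tile 5: at (0,2), goal (1,0), distance |0-1|+|2-0| = 3
Tile 15: at (0,3), goal (3,2), distance |0-3|+|3-2| = 4
Tile 8: at (1,0), goal (1,3), distance |1-1|+|0-3| = 3
Tile 14: at (1,1), goal (3,1), distance |1-3|+|1-1| = 2
Tile 3: at (1,2), goal (0,2), distance |1-0|+|2-2| = 1
Tile 7: at (1,3), goal (1,2), distance |1-1|+|3-2| = 1
Tile 2: at (2,0), goal (0,1), distance |2-0|+|0-1| = 3
Tile 12: at (2,1), goal (2,3), distance |2-2|+|1-3| = 2
Tile 13: at (2,2), goal (3,0), distance |2-3|+|2-0| = 3
Tile 10: at (2,3), goal (2,1), distance |2-2|+|3-1| = 2
Tile 4: at (3,0), goal (0,3), distance |3-0|+|0-3| = 6
Tile 1: at (3,1), goal (0,0), distance |3-0|+|1-0| = 4
Tile 11: at (3,2), goal (2,2), distance |3-2|+|2-2| = 1
Sum: 2 + 3 + 3 + 4 + 3 + 2 + 1 + 1 + 3 + 2 + 3 + 2 + 6 + 4 + 1 = 40

Answer: 40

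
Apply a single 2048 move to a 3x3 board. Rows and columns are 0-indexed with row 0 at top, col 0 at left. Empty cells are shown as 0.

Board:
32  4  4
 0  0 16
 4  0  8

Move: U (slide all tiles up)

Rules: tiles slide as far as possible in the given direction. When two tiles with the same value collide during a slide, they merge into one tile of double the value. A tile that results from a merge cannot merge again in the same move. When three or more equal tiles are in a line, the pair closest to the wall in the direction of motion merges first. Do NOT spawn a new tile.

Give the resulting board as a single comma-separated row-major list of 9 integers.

Answer: 32, 4, 4, 4, 0, 16, 0, 0, 8

Derivation:
Slide up:
col 0: [32, 0, 4] -> [32, 4, 0]
col 1: [4, 0, 0] -> [4, 0, 0]
col 2: [4, 16, 8] -> [4, 16, 8]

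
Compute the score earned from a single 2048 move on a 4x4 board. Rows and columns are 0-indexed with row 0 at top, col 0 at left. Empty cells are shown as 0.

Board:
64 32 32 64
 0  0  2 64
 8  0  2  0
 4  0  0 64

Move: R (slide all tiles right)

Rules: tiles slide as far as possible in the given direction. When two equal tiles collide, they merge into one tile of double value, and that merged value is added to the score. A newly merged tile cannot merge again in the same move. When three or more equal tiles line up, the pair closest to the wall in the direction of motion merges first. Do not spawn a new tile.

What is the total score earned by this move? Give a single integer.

Slide right:
row 0: [64, 32, 32, 64] -> [0, 64, 64, 64]  score +64 (running 64)
row 1: [0, 0, 2, 64] -> [0, 0, 2, 64]  score +0 (running 64)
row 2: [8, 0, 2, 0] -> [0, 0, 8, 2]  score +0 (running 64)
row 3: [4, 0, 0, 64] -> [0, 0, 4, 64]  score +0 (running 64)
Board after move:
 0 64 64 64
 0  0  2 64
 0  0  8  2
 0  0  4 64

Answer: 64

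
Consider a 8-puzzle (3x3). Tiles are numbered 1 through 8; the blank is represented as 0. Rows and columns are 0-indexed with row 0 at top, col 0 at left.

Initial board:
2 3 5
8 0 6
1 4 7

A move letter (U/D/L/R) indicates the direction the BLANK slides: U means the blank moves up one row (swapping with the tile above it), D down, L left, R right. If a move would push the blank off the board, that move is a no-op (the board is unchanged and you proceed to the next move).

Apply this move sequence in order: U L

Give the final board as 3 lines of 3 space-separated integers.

Answer: 0 2 5
8 3 6
1 4 7

Derivation:
After move 1 (U):
2 0 5
8 3 6
1 4 7

After move 2 (L):
0 2 5
8 3 6
1 4 7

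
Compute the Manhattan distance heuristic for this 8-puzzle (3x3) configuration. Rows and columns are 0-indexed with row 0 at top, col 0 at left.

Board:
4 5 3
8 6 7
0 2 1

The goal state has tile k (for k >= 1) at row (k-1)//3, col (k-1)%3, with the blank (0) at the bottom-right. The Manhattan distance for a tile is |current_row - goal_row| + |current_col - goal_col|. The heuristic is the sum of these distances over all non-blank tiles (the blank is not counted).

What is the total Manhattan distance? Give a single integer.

Answer: 14

Derivation:
Tile 4: (0,0)->(1,0) = 1
Tile 5: (0,1)->(1,1) = 1
Tile 3: (0,2)->(0,2) = 0
Tile 8: (1,0)->(2,1) = 2
Tile 6: (1,1)->(1,2) = 1
Tile 7: (1,2)->(2,0) = 3
Tile 2: (2,1)->(0,1) = 2
Tile 1: (2,2)->(0,0) = 4
Sum: 1 + 1 + 0 + 2 + 1 + 3 + 2 + 4 = 14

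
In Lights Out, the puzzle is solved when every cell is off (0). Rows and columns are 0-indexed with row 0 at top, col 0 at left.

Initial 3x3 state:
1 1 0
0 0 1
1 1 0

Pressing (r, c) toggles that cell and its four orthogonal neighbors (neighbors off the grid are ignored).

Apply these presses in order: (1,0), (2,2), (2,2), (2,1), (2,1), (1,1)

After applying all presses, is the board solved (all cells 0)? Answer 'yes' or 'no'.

Answer: yes

Derivation:
After press 1 at (1,0):
0 1 0
1 1 1
0 1 0

After press 2 at (2,2):
0 1 0
1 1 0
0 0 1

After press 3 at (2,2):
0 1 0
1 1 1
0 1 0

After press 4 at (2,1):
0 1 0
1 0 1
1 0 1

After press 5 at (2,1):
0 1 0
1 1 1
0 1 0

After press 6 at (1,1):
0 0 0
0 0 0
0 0 0

Lights still on: 0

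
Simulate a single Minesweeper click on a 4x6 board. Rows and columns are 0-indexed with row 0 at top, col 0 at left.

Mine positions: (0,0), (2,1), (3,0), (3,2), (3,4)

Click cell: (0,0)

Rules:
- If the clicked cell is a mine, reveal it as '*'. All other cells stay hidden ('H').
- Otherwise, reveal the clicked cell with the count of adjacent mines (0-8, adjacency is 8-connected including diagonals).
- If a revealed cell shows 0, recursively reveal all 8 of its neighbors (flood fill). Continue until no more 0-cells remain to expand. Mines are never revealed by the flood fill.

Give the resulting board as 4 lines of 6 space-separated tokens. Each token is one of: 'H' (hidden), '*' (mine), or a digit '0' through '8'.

* H H H H H
H H H H H H
H H H H H H
H H H H H H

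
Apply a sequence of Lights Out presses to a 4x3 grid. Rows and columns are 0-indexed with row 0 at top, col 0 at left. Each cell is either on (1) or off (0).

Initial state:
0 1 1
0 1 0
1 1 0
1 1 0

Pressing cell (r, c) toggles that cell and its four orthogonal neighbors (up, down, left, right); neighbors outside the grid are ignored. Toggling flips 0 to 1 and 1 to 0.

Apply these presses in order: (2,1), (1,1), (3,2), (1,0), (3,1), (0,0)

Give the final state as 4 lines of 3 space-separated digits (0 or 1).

After press 1 at (2,1):
0 1 1
0 0 0
0 0 1
1 0 0

After press 2 at (1,1):
0 0 1
1 1 1
0 1 1
1 0 0

After press 3 at (3,2):
0 0 1
1 1 1
0 1 0
1 1 1

After press 4 at (1,0):
1 0 1
0 0 1
1 1 0
1 1 1

After press 5 at (3,1):
1 0 1
0 0 1
1 0 0
0 0 0

After press 6 at (0,0):
0 1 1
1 0 1
1 0 0
0 0 0

Answer: 0 1 1
1 0 1
1 0 0
0 0 0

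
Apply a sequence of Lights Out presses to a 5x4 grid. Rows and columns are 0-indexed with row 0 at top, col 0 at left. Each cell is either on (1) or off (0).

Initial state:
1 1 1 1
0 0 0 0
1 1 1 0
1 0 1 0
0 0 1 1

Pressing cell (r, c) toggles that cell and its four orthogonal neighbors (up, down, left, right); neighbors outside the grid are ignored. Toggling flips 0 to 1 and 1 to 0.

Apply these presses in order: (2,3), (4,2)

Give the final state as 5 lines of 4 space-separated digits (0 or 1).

After press 1 at (2,3):
1 1 1 1
0 0 0 1
1 1 0 1
1 0 1 1
0 0 1 1

After press 2 at (4,2):
1 1 1 1
0 0 0 1
1 1 0 1
1 0 0 1
0 1 0 0

Answer: 1 1 1 1
0 0 0 1
1 1 0 1
1 0 0 1
0 1 0 0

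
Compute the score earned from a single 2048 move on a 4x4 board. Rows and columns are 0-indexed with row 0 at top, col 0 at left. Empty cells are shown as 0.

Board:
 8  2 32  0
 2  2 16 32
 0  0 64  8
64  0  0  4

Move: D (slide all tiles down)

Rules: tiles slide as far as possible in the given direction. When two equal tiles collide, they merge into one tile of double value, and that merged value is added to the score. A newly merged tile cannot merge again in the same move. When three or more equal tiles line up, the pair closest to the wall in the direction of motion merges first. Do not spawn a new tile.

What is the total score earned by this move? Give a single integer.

Answer: 4

Derivation:
Slide down:
col 0: [8, 2, 0, 64] -> [0, 8, 2, 64]  score +0 (running 0)
col 1: [2, 2, 0, 0] -> [0, 0, 0, 4]  score +4 (running 4)
col 2: [32, 16, 64, 0] -> [0, 32, 16, 64]  score +0 (running 4)
col 3: [0, 32, 8, 4] -> [0, 32, 8, 4]  score +0 (running 4)
Board after move:
 0  0  0  0
 8  0 32 32
 2  0 16  8
64  4 64  4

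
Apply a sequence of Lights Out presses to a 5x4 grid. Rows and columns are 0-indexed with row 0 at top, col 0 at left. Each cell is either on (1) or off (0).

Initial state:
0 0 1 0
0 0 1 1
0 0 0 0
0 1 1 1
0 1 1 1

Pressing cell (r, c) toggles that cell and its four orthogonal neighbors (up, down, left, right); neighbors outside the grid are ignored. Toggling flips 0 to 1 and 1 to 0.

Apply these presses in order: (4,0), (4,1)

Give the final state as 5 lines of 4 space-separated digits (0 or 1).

After press 1 at (4,0):
0 0 1 0
0 0 1 1
0 0 0 0
1 1 1 1
1 0 1 1

After press 2 at (4,1):
0 0 1 0
0 0 1 1
0 0 0 0
1 0 1 1
0 1 0 1

Answer: 0 0 1 0
0 0 1 1
0 0 0 0
1 0 1 1
0 1 0 1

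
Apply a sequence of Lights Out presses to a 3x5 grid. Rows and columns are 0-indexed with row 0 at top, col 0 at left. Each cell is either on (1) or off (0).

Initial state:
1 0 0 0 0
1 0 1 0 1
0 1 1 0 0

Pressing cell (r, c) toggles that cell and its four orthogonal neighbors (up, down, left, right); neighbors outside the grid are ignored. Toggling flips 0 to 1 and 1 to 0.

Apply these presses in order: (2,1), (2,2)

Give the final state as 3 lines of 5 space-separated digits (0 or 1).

After press 1 at (2,1):
1 0 0 0 0
1 1 1 0 1
1 0 0 0 0

After press 2 at (2,2):
1 0 0 0 0
1 1 0 0 1
1 1 1 1 0

Answer: 1 0 0 0 0
1 1 0 0 1
1 1 1 1 0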